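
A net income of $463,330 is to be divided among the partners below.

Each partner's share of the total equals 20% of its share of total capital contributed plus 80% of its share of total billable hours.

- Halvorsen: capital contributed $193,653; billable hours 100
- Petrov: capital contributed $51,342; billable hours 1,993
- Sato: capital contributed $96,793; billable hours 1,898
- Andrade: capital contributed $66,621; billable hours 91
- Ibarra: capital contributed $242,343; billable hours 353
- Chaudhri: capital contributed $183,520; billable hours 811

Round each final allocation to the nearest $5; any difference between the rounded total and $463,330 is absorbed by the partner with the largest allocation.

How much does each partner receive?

Halvorsen: $28,575 | Petrov: $146,525 | Sato: $144,855 | Andrade: $13,830 | Ibarra: $51,860 | Chaudhri: $77,685

Capital contributed total 834,272; billable hours total 5,246.
Combined weights (20% capital contributed + 80% billable hours): Halvorsen 0.0617; Petrov 0.3162; Sato 0.3126; Andrade 0.0298; Ibarra 0.1119; Chaudhri 0.1677.
Raw shares: Halvorsen 28,575.48; Petrov 146,521.17; Sato 144,857.23; Andrade 13,829.61; Ibarra 51,859.77; Chaudhri 77,686.74.
Rounded to nearest $5: Halvorsen $28,575; Petrov $146,520; Sato $144,855; Andrade $13,830; Ibarra $51,860; Chaudhri $77,685. Sum = $463,325.
Difference $463,330 − $463,325 = +$5 applied to largest allocation (Petrov): Petrov becomes $146,525.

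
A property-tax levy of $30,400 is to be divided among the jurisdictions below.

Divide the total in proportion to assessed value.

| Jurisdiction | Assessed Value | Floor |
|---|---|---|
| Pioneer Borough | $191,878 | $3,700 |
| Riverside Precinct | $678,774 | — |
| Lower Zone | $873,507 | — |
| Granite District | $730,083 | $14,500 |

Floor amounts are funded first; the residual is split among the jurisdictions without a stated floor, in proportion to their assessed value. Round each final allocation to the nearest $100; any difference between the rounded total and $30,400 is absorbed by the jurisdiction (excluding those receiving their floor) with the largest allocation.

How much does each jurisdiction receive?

Pioneer Borough: $3,700 | Riverside Precinct: $5,300 | Lower Zone: $6,900 | Granite District: $14,500

Minimums first: Pioneer Borough $3,700; Granite District $14,500. Balance $12,200.
Balance split over remaining assessed value 1,552,281: Riverside Precinct 5,334.76 → $5,300; Lower Zone 6,865.24 → $6,900.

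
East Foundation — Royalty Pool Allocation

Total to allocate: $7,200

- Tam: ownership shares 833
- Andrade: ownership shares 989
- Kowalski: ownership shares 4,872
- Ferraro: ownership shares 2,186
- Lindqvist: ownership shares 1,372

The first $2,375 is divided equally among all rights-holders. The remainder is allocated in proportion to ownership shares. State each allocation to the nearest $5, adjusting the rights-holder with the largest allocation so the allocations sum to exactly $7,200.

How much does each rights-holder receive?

Tam: $865 | Andrade: $940 | Kowalski: $2,770 | Ferraro: $1,505 | Lindqvist: $1,120

First tranche $2,375 split equally: $475 each.
Remainder $4,825 by ownership shares (total 10,252): Tam 392.04 → $390; Andrade 465.46 → $465; Kowalski 2,292.96 → $2,295; Ferraro 1,028.82 → $1,030; Lindqvist 645.72 → $645.
Totals: Tam $475 + $390 = $865; Andrade $475 + $465 = $940; Kowalski $475 + $2,295 = $2,770; Ferraro $475 + $1,030 = $1,505; Lindqvist $475 + $645 = $1,120.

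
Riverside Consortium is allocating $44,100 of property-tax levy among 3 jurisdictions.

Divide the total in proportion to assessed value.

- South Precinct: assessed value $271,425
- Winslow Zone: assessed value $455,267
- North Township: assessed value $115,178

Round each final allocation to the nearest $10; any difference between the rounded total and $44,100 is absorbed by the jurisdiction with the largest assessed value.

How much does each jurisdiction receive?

Sum of assessed value: 271,425 + 455,267 + 115,178 = 841,870.
Unrounded shares: South Precinct 14,218.16; Winslow Zone 23,848.43; North Township 6,033.41.
At nearest $10: South Precinct $14,220; Winslow Zone $23,850; North Township $6,030. Sum = $44,100.
Rounded total matches; no reconciliation needed.

South Precinct: $14,220 · Winslow Zone: $23,850 · North Township: $6,030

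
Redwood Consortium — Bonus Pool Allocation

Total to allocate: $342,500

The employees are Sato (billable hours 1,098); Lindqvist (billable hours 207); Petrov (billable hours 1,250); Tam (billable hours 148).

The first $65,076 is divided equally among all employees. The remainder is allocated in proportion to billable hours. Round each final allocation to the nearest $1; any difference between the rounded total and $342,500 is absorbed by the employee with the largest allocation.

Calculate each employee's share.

Sato: $128,963 · Lindqvist: $37,515 · Petrov: $144,563 · Tam: $31,459

First tranche $65,076 split equally: $16,269 each.
Remainder $277,424 by billable hours (total 2,703): Sato 112,693.88 → $112,694; Lindqvist 21,245.57 → $21,246; Petrov 128,294.49 → $128,294; Tam 15,190.07 → $15,190.
Totals: Sato $16,269 + $112,694 = $128,963; Lindqvist $16,269 + $21,246 = $37,515; Petrov $16,269 + $128,294 = $144,563; Tam $16,269 + $15,190 = $31,459.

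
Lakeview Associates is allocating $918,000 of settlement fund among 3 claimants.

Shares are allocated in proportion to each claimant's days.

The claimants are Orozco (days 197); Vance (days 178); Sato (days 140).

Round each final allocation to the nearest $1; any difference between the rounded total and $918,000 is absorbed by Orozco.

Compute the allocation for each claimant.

Orozco: $351,158 | Vance: $317,289 | Sato: $249,553

Total days = 515.
Raw shares: Orozco 197/515 × $918,000 = 351,157.28; Vance 178/515 × $918,000 = 317,289.32; Sato 140/515 × $918,000 = 249,553.40.
Rounded to nearest $1: Orozco $351,157; Vance $317,289; Sato $249,553. Sum = $917,999.
Difference $918,000 − $917,999 = +$1 applied to Orozco: Orozco becomes $351,158.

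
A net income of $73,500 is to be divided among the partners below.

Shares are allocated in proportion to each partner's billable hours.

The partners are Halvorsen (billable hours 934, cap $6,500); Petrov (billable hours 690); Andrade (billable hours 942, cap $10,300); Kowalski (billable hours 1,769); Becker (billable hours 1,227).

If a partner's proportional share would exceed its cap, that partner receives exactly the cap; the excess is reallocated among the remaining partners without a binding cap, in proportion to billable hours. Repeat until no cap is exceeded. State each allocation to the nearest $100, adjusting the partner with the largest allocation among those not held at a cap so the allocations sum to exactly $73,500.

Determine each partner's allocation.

Halvorsen: $6,500 | Petrov: $10,600 | Andrade: $10,300 | Kowalski: $27,200 | Becker: $18,900

Total billable hours = 5,562.
Pro-rata shares before constraints: Halvorsen 12,342.50; Petrov 9,118.12; Andrade 12,448.22; Kowalski 23,376.75; Becker 16,214.40.
Cap binds for Halvorsen ($6,500), Andrade ($10,300); balance $56,700 reallocated over remaining billable hours 3,686.
Shares after redistribution: Petrov 10,613.94 → $10,600; Kowalski 27,211.69 → $27,200; Becker 18,874.36 → $18,900.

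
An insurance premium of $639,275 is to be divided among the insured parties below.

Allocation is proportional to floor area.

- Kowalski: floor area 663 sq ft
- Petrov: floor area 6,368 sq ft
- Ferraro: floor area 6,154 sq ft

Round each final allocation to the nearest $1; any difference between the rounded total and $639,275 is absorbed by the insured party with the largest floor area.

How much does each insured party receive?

Kowalski: $32,146 · Petrov: $308,752 · Ferraro: $298,377

Total floor area = 13,185.
Pro-rata amounts: Kowalski 663/13,185 × $639,275 = 32,145.57; Petrov 6,368/13,185 × $639,275 = 308,752.61; Ferraro 6,154/13,185 × $639,275 = 298,376.82.
After rounding ($1): Kowalski $32,146; Petrov $308,753; Ferraro $298,377. Sum = $639,276.
Difference $639,275 − $639,276 = −$1 applied to largest floor area (Petrov): Petrov becomes $308,752.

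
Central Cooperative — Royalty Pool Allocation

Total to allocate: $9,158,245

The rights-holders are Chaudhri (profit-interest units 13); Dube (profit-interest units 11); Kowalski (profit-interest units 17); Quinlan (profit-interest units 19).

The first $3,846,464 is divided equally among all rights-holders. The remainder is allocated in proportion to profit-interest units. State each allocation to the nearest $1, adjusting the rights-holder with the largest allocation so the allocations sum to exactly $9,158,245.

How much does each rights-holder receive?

First tranche $3,846,464 split equally: $961,616 each.
Remainder $5,311,781 by profit-interest units (total 60): Chaudhri 1,150,885.88 → $1,150,886; Dube 973,826.52 → $973,827; Kowalski 1,505,004.62 → $1,505,005; Quinlan 1,682,063.98 → $1,682,064.
Rounding difference −$1 on remainder applied to Quinlan.
Totals: Chaudhri $961,616 + $1,150,886 = $2,112,502; Dube $961,616 + $973,827 = $1,935,443; Kowalski $961,616 + $1,505,005 = $2,466,621; Quinlan $961,616 + $1,682,063 = $2,643,679.

Chaudhri: $2,112,502 | Dube: $1,935,443 | Kowalski: $2,466,621 | Quinlan: $2,643,679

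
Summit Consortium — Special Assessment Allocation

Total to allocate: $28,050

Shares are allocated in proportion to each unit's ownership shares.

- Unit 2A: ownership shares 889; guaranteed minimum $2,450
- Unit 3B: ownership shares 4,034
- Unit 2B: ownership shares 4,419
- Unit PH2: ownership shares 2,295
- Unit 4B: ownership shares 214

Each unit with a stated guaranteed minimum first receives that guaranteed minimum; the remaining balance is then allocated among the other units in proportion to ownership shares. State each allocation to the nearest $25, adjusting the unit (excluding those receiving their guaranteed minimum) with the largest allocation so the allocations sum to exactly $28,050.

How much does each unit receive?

Unit 2A: $2,450; Unit 3B: $9,425; Unit 2B: $10,325; Unit PH2: $5,350; Unit 4B: $500

Minimums first: Unit 2A $2,450. Residual $25,600.
Residual split over remaining ownership shares 10,962: Unit 3B 9,420.76 → $9,425; Unit 2B 10,319.87 → $10,325; Unit PH2 5,359.61 → $5,350; Unit 4B 499.76 → $500.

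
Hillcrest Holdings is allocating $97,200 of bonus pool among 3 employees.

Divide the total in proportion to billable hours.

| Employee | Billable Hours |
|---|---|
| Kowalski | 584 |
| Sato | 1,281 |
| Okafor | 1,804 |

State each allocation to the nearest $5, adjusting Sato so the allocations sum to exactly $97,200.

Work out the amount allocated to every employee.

Total billable hours = 3,669.
Proportional shares: Kowalski 584/3,669 × $97,200 = 15,471.46; Sato 1,281/3,669 × $97,200 = 33,936.55; Okafor 1,804/3,669 × $97,200 = 47,791.99.
At nearest $5: Kowalski $15,470; Sato $33,935; Okafor $47,790. Sum = $97,195.
Difference $97,200 − $97,195 = +$5 applied to Sato: Sato becomes $33,940.

Kowalski: $15,470 · Sato: $33,940 · Okafor: $47,790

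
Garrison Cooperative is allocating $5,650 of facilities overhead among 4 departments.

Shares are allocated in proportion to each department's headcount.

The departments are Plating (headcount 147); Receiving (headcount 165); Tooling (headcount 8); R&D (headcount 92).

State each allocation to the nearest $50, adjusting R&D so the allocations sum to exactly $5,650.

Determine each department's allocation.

Plating: $2,000 | Receiving: $2,250 | Tooling: $100 | R&D: $1,300

Headcount total: 412.
Unrounded shares: Plating 147/412 × $5,650 = 2,015.90; Receiving 165/412 × $5,650 = 2,262.74; Tooling 8/412 × $5,650 = 109.71; R&D 92/412 × $5,650 = 1,261.65.
Rounded to nearest $50: Plating $2,000; Receiving $2,250; Tooling $100; R&D $1,250. Sum = $5,600.
Difference $5,650 − $5,600 = +$50 applied to R&D: R&D becomes $1,300.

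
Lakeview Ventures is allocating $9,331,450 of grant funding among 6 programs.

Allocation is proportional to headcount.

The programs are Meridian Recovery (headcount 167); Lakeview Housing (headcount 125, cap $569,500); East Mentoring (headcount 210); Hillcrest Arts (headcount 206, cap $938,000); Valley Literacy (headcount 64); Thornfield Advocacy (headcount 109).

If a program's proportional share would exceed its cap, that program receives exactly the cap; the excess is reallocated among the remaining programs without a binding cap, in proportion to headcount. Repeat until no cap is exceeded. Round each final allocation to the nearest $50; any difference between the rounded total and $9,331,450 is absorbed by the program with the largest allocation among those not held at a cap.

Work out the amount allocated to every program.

Meridian Recovery: $2,375,650 · Lakeview Housing: $569,500 · East Mentoring: $2,987,350 · Hillcrest Arts: $938,000 · Valley Literacy: $910,400 · Thornfield Advocacy: $1,550,550

Combined headcount = 881.
Unconstrained shares: Meridian Recovery 1,768,844.67; Lakeview Housing 1,323,985.53; East Mentoring 2,224,295.69; Hillcrest Arts 2,181,928.15; Valley Literacy 677,880.59; Thornfield Advocacy 1,154,515.38.
Capped: Lakeview Housing ($569,500), Hillcrest Arts ($938,000); residual $7,823,950 reallocated over remaining headcount 550.
Shares after redistribution: Meridian Recovery 2,375,635.73 → $2,375,650; East Mentoring 2,987,326.36 → $2,987,350; Valley Literacy 910,423.27 → $910,400; Thornfield Advocacy 1,550,564.64 → $1,550,550.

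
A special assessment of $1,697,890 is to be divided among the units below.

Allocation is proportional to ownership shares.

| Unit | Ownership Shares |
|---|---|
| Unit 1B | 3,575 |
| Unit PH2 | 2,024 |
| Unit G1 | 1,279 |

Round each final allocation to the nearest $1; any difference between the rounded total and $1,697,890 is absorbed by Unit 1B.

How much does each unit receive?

Unit 1B: $882,517 | Unit PH2: $499,641 | Unit G1: $315,732

Total ownership shares = 6,878.
Raw shares: Unit 1B 3,575/6,878 × $1,697,890 = 882,517.70; Unit PH2 2,024/6,878 × $1,697,890 = 499,640.79; Unit G1 1,279/6,878 × $1,697,890 = 315,731.51.
Rounded to nearest $1: Unit 1B $882,518; Unit PH2 $499,641; Unit G1 $315,732. Sum = $1,697,891.
Difference $1,697,890 − $1,697,891 = −$1 applied to Unit 1B: Unit 1B becomes $882,517.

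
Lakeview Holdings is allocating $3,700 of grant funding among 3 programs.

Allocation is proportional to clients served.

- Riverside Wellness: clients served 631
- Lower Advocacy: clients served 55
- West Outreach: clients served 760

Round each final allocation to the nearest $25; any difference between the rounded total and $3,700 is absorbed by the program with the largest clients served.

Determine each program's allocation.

Riverside Wellness: $1,625; Lower Advocacy: $150; West Outreach: $1,925

Clients served total: 1,446.
Unrounded shares: Riverside Wellness 631/1,446 × $3,700 = 1,614.59; Lower Advocacy 55/1,446 × $3,700 = 140.73; West Outreach 760/1,446 × $3,700 = 1,944.67.
After rounding ($25): Riverside Wellness $1,625; Lower Advocacy $150; West Outreach $1,950. Sum = $3,725.
Difference $3,700 − $3,725 = −$25 applied to largest clients served (West Outreach): West Outreach becomes $1,925.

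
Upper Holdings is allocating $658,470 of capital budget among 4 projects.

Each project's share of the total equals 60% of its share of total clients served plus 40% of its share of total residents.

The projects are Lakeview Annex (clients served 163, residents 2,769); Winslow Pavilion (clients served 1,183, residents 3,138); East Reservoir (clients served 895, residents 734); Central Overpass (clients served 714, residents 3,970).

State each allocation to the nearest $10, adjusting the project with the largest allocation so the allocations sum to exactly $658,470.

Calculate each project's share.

Lakeview Annex: $90,530 | Winslow Pavilion: $236,050 | East Reservoir: $137,880 | Central Overpass: $194,010

Clients served total 2,955; residents total 10,611.
Composite weights (60% clients served + 40% residents): Lakeview Annex 0.1375; Winslow Pavilion 0.3585; East Reservoir 0.2094; Central Overpass 0.2946.
Pro-rata amounts: Lakeview Annex 90,525.59; Winslow Pavilion 236,058.46; East Reservoir 137,880.52; Central Overpass 194,005.44.
After rounding ($10): Lakeview Annex $90,530; Winslow Pavilion $236,060; East Reservoir $137,880; Central Overpass $194,010. Sum = $658,480.
Difference $658,470 − $658,480 = −$10 applied to largest allocation (Winslow Pavilion): Winslow Pavilion becomes $236,050.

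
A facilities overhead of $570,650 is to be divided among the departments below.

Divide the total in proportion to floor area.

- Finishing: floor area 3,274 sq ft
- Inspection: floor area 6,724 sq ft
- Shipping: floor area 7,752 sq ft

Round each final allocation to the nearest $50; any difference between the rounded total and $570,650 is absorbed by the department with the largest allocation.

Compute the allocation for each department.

Total floor area = 17,750.
Pro-rata amounts: Finishing 3,274/17,750 × $570,650 = 105,256.79; Inspection 6,724/17,750 × $570,650 = 216,171.86; Shipping 7,752/17,750 × $570,650 = 249,221.34.
Rounded to nearest $50: Finishing $105,250; Inspection $216,150; Shipping $249,200. Sum = $570,600.
Difference $570,650 − $570,600 = +$50 applied to largest allocation (Shipping): Shipping becomes $249,250.

Finishing: $105,250 | Inspection: $216,150 | Shipping: $249,250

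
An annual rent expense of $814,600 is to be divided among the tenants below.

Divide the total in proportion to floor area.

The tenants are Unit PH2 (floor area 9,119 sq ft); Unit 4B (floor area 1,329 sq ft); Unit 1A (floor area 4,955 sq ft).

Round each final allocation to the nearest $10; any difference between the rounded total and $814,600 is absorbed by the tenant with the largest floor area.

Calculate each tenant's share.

Combined floor area = 15,403.
Raw shares: Unit PH2 9,119/15,403 × $814,600 = 482,265.62; Unit 4B 1,329/15,403 × $814,600 = 70,285.23; Unit 1A 4,955/15,403 × $814,600 = 262,049.15.
After rounding ($10): Unit PH2 $482,270; Unit 4B $70,290; Unit 1A $262,050. Sum = $814,610.
Difference $814,600 − $814,610 = −$10 applied to largest floor area (Unit PH2): Unit PH2 becomes $482,260.

Unit PH2: $482,260 · Unit 4B: $70,290 · Unit 1A: $262,050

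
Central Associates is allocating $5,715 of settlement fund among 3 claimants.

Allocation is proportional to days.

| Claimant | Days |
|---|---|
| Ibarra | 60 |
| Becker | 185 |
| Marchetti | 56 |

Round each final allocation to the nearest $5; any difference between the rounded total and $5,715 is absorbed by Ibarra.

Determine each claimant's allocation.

Sum of days: 301.
Raw shares: Ibarra 60/301 × $5,715 = 1,139.20; Becker 185/301 × $5,715 = 3,512.54; Marchetti 56/301 × $5,715 = 1,063.26.
At nearest $5: Ibarra $1,140; Becker $3,515; Marchetti $1,065. Sum = $5,720.
Difference $5,715 − $5,720 = −$5 applied to Ibarra: Ibarra becomes $1,135.

Ibarra: $1,135; Becker: $3,515; Marchetti: $1,065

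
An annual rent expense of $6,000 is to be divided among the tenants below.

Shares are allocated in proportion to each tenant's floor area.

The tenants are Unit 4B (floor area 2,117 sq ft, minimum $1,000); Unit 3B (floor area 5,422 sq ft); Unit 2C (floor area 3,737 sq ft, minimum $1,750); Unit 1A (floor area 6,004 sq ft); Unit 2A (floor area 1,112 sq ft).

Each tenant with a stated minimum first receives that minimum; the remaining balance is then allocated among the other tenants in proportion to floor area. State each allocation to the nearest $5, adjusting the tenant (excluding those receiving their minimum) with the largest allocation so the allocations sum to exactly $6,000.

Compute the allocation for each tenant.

Guaranteed amounts: Unit 4B $1,000; Unit 2C $1,750. Residual $3,250.
Residual split over remaining floor area 12,538: Unit 3B 1,405.45 → $1,405; Unit 1A 1,556.31 → $1,555; Unit 2A 288.24 → $290.

Unit 4B: $1,000 · Unit 3B: $1,405 · Unit 2C: $1,750 · Unit 1A: $1,555 · Unit 2A: $290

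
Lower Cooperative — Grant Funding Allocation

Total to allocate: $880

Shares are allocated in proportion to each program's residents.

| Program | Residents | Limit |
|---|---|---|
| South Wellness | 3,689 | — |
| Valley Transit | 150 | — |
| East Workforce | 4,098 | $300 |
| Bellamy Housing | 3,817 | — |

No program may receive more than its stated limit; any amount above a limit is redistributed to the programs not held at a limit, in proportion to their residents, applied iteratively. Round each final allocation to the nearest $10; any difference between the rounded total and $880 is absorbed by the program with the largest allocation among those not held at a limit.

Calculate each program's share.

South Wellness: $280 · Valley Transit: $10 · East Workforce: $300 · Bellamy Housing: $290

Combined residents = 11,754.
Unconstrained shares: South Wellness 276.19; Valley Transit 11.23; East Workforce 306.81; Bellamy Housing 285.77.
Cap binds for East Workforce ($300); balance $580 reallocated over remaining residents 7,656.
Shares after redistribution: South Wellness 279.47 → $280; Valley Transit 11.36 → $10; Bellamy Housing 289.17 → $290.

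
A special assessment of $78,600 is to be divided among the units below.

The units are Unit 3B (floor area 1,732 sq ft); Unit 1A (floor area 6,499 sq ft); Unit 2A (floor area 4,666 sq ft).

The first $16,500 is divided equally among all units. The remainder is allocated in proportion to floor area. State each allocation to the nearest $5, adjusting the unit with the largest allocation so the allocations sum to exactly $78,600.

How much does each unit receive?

First tranche $16,500 split equally: $5,500 each.
Remainder $62,100 by floor area (total 12,897): Unit 3B 8,339.71 → $8,340; Unit 1A 31,293.16 → $31,295; Unit 2A 22,467.13 → $22,465.
Totals: Unit 3B $5,500 + $8,340 = $13,840; Unit 1A $5,500 + $31,295 = $36,795; Unit 2A $5,500 + $22,465 = $27,965.

Unit 3B: $13,840 | Unit 1A: $36,795 | Unit 2A: $27,965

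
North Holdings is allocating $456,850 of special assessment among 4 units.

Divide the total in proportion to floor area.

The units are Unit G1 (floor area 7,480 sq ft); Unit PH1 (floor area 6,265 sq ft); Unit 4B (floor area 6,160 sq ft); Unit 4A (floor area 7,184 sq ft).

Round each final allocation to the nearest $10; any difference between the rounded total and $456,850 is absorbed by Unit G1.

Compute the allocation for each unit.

Floor area total: 27,089.
Pro-rata amounts: Unit G1 7,480/27,089 × $456,850 = 126,148.55; Unit PH1 6,265/27,089 × $456,850 = 105,657.84; Unit 4B 6,160/27,089 × $456,850 = 103,887.04; Unit 4A 7,184/27,089 × $456,850 = 121,156.57.
Rounded to nearest $10: Unit G1 $126,150; Unit PH1 $105,660; Unit 4B $103,890; Unit 4A $121,160. Sum = $456,860.
Difference $456,850 − $456,860 = −$10 applied to Unit G1: Unit G1 becomes $126,140.

Unit G1: $126,140 · Unit PH1: $105,660 · Unit 4B: $103,890 · Unit 4A: $121,160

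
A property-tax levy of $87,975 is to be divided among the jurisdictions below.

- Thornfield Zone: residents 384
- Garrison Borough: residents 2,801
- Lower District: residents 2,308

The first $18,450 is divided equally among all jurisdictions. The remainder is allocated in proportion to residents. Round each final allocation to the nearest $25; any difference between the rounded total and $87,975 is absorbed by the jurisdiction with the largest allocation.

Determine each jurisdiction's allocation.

Equal tier: $18,450 ÷ 3 = $6,150 apiece.
Remainder $69,525 by residents (total 5,493): Thornfield Zone 4,860.29 → $4,850; Garrison Borough 35,452.31 → $35,450; Lower District 29,212.40 → $29,200.
Rounding difference +$25 on remainder applied to Garrison Borough.
Totals: Thornfield Zone $6,150 + $4,850 = $11,000; Garrison Borough $6,150 + $35,475 = $41,625; Lower District $6,150 + $29,200 = $35,350.

Thornfield Zone: $11,000 | Garrison Borough: $41,625 | Lower District: $35,350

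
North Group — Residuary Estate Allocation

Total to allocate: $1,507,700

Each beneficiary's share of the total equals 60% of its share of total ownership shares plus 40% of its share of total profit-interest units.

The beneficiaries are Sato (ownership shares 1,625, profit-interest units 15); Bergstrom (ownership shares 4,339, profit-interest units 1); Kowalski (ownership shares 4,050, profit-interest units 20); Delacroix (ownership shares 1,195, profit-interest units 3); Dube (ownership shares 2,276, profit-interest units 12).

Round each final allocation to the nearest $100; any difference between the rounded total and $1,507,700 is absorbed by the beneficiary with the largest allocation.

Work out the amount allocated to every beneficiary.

Totals — ownership shares 13,485, profit-interest units 51.
Combined weights (60% ownership shares + 40% profit-interest units): Sato 0.1899; Bergstrom 0.2009; Kowalski 0.3371; Delacroix 0.0767; Dube 0.1954.
Raw shares: Sato 286,387.04; Bergstrom 302,900.08; Kowalski 508,189.84; Delacroix 115,639.99; Dube 294,583.05.
Rounded to nearest $100: Sato $286,400; Bergstrom $302,900; Kowalski $508,200; Delacroix $115,600; Dube $294,600. Sum = $1,507,700.
Rounded total matches; no reconciliation needed.

Sato: $286,400 · Bergstrom: $302,900 · Kowalski: $508,200 · Delacroix: $115,600 · Dube: $294,600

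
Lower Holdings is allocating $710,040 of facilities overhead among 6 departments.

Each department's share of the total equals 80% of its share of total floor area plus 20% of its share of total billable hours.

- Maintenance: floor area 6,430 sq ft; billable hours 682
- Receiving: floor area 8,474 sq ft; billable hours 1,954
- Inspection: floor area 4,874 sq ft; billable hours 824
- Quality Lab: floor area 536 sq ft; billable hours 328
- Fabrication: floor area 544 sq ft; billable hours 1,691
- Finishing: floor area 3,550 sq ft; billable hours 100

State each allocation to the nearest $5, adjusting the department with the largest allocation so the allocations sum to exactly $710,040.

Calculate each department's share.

Maintenance: $167,000; Receiving: $246,945; Inspection: $134,405; Quality Lab: $20,825; Fabrication: $55,705; Finishing: $85,160

Floor area total 24,408; billable hours total 5,579.
Blended shares (80% floor area + 20% billable hours): Maintenance 0.2352; Receiving 0.3478; Inspection 0.1893; Quality Lab 0.0293; Fabrication 0.0785; Finishing 0.1199.
Unrounded shares: Maintenance 167,000.98; Receiving 246,947.22; Inspection 134,403.65; Quality Lab 20,822.91; Fabrication 55,702.92; Finishing 85,162.31.
After rounding ($5): Maintenance $167,000; Receiving $246,945; Inspection $134,405; Quality Lab $20,825; Fabrication $55,705; Finishing $85,160. Sum = $710,040.
Rounded total matches; no reconciliation needed.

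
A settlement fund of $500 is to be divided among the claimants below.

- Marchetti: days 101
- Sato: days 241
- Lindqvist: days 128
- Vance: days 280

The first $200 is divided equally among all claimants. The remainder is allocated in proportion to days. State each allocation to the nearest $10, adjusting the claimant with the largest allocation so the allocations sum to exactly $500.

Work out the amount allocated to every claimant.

First tranche $200 split equally: $50 each.
Remainder $300 by days (total 750): Marchetti 40.40 → $40; Sato 96.40 → $100; Lindqvist 51.20 → $50; Vance 112.00 → $110.
Totals: Marchetti $50 + $40 = $90; Sato $50 + $100 = $150; Lindqvist $50 + $50 = $100; Vance $50 + $110 = $160.

Marchetti: $90 · Sato: $150 · Lindqvist: $100 · Vance: $160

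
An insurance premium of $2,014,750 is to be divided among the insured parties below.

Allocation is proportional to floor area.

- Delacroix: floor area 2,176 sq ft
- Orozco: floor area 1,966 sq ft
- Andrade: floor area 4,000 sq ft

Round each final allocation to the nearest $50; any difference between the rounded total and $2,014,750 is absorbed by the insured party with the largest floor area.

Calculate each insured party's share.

Floor area total: 2,176 + 1,966 + 4,000 = 8,142.
Raw shares: Delacroix 538,454.43; Orozco 486,489.62; Andrade 989,805.94.
Rounded to nearest $50: Delacroix $538,450; Orozco $486,500; Andrade $989,800. Sum = $2,014,750.
Rounded total matches; no reconciliation needed.

Delacroix: $538,450; Orozco: $486,500; Andrade: $989,800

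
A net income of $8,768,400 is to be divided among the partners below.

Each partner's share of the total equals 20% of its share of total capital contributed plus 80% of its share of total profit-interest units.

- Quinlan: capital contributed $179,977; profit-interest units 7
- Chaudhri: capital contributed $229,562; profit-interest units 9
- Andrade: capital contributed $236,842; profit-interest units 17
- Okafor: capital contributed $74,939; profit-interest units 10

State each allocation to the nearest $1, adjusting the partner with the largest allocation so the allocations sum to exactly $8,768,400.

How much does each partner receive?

Capital contributed total 721,320; profit-interest units total 43.
Composite weights (20% capital contributed + 80% profit-interest units): Quinlan 0.1801; Chaudhri 0.2311; Andrade 0.3819; Okafor 0.2068.
Raw shares: Quinlan 1,579,492.95; Chaudhri 2,026,310.51; Andrade 3,349,073.90; Okafor 1,813,522.64.
At nearest $1: Quinlan $1,579,493; Chaudhri $2,026,311; Andrade $3,349,074; Okafor $1,813,523. Sum = $8,768,401.
Difference $8,768,400 − $8,768,401 = −$1 applied to largest allocation (Andrade): Andrade becomes $3,349,073.

Quinlan: $1,579,493 | Chaudhri: $2,026,311 | Andrade: $3,349,073 | Okafor: $1,813,523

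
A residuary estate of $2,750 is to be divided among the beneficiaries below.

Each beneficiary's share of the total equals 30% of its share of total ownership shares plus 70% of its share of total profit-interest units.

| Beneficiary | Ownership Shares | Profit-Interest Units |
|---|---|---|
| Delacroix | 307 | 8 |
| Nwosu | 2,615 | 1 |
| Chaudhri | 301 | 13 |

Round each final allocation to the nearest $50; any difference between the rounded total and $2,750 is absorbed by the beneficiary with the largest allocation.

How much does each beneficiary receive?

Totals — ownership shares 3,223, profit-interest units 22.
Combined weights (30% ownership shares + 70% profit-interest units): Delacroix 0.2831; Nwosu 0.2752; Chaudhri 0.4417.
Raw shares: Delacroix 778.58; Nwosu 756.87; Chaudhri 1,214.55.
Rounded to nearest $50: Delacroix $800; Nwosu $750; Chaudhri $1,200. Sum = $2,750.
No rounding difference to absorb.

Delacroix: $800; Nwosu: $750; Chaudhri: $1,200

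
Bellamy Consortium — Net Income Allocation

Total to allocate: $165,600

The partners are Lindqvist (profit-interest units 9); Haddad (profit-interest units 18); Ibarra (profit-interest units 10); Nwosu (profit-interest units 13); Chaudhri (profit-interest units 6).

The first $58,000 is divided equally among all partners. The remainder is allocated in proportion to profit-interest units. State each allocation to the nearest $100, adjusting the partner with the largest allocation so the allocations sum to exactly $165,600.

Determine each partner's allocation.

$58,000 shared equally gives $11,600 per partner.
Remainder $107,600 by profit-interest units (total 56): Lindqvist 17,292.86 → $17,300; Haddad 34,585.71 → $34,600; Ibarra 19,214.29 → $19,200; Nwosu 24,978.57 → $25,000; Chaudhri 11,528.57 → $11,500.
Totals: Lindqvist $11,600 + $17,300 = $28,900; Haddad $11,600 + $34,600 = $46,200; Ibarra $11,600 + $19,200 = $30,800; Nwosu $11,600 + $25,000 = $36,600; Chaudhri $11,600 + $11,500 = $23,100.

Lindqvist: $28,900 | Haddad: $46,200 | Ibarra: $30,800 | Nwosu: $36,600 | Chaudhri: $23,100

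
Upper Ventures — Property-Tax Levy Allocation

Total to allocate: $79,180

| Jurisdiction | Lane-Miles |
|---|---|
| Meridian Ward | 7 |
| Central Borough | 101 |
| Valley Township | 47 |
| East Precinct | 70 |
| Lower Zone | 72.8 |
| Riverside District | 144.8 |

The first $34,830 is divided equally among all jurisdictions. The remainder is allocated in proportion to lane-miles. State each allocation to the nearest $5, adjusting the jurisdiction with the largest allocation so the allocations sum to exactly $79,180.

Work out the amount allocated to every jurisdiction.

First tranche $34,830 split equally: $5,805 each.
Remainder $44,350 by lane-miles (total 442.6): Meridian Ward 701.42 → $700; Central Borough 10,120.54 → $10,120; Valley Township 4,709.56 → $4,710; East Precinct 7,014.23 → $7,015; Lower Zone 7,294.80 → $7,295; Riverside District 14,509.44 → $14,510.
Totals: Meridian Ward $5,805 + $700 = $6,505; Central Borough $5,805 + $10,120 = $15,925; Valley Township $5,805 + $4,710 = $10,515; East Precinct $5,805 + $7,015 = $12,820; Lower Zone $5,805 + $7,295 = $13,100; Riverside District $5,805 + $14,510 = $20,315.

Meridian Ward: $6,505; Central Borough: $15,925; Valley Township: $10,515; East Precinct: $12,820; Lower Zone: $13,100; Riverside District: $20,315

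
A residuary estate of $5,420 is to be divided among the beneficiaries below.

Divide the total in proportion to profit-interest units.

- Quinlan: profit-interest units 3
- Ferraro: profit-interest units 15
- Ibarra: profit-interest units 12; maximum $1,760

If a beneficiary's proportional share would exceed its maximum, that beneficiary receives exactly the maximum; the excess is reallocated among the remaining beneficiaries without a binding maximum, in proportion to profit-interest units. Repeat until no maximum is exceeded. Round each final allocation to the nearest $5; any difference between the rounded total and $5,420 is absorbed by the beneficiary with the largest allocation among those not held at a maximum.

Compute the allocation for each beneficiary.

Quinlan: $610; Ferraro: $3,050; Ibarra: $1,760

Total profit-interest units = 30.
Unconstrained shares: Quinlan 542.00; Ferraro 2,710.00; Ibarra 2,168.00.
Capped: Ibarra ($1,760); balance $3,660 reallocated over remaining profit-interest units 18.
Redistributed shares: Quinlan 610.00 → $610; Ferraro 3,050.00 → $3,050.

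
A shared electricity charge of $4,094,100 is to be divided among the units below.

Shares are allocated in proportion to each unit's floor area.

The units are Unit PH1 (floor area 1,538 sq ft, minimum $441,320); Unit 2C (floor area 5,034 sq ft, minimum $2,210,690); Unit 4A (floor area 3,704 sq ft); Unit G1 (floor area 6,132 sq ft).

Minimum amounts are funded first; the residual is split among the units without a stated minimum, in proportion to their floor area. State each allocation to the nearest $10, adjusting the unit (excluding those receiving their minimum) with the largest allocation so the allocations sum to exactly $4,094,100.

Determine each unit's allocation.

Unit PH1: $441,320 | Unit 2C: $2,210,690 | Unit 4A: $543,060 | Unit G1: $899,030

Guaranteed amounts: Unit PH1 $441,320; Unit 2C $2,210,690. Remaining pool $1,442,090.
Remaining pool split over remaining floor area 9,836: Unit 4A 543,056.26 → $543,060; Unit G1 899,033.74 → $899,030.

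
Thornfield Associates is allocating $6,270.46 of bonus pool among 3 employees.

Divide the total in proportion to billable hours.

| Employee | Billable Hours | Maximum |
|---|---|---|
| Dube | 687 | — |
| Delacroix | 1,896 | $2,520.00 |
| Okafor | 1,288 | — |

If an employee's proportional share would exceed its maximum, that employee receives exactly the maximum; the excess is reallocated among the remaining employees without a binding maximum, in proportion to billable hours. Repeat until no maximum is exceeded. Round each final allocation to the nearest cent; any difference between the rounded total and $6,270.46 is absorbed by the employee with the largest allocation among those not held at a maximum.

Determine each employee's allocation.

Billable hours total: 3,871.
Unconstrained shares: Dube 1,112.8406; Delacroix 3,071.2457; Okafor 2,086.3737.
Held at cap: Delacroix ($2,520.00); balance $3,750.46 reallocated over remaining billable hours 1,975.
Shares after redistribution: Dube 1,304.5904 → $1,304.59; Okafor 2,445.8696 → $2,445.87.

Dube: $1,304.59 · Delacroix: $2,520.00 · Okafor: $2,445.87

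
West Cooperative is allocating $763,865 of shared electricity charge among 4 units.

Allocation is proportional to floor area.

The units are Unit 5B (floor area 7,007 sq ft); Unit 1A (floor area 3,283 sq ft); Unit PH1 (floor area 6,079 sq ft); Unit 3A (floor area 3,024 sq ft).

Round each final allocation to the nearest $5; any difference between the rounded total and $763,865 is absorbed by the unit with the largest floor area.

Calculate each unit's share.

Unit 5B: $275,995 | Unit 1A: $129,315 | Unit PH1: $239,445 | Unit 3A: $119,110

Sum of floor area: 7,007 + 3,283 + 6,079 + 3,024 = 19,393.
Proportional shares: Unit 5B 275,996.60; Unit 1A 129,313.09; Unit PH1 239,443.89; Unit 3A 119,111.42.
After rounding ($5): Unit 5B $275,995; Unit 1A $129,315; Unit PH1 $239,445; Unit 3A $119,110. Sum = $763,865.
No rounding difference to absorb.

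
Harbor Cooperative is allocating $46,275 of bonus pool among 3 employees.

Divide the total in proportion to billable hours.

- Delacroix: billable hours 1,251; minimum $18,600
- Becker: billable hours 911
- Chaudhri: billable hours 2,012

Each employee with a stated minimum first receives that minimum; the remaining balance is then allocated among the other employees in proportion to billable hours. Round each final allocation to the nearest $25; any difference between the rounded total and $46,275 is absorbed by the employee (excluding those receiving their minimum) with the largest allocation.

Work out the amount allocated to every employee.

Delacroix: $18,600; Becker: $8,625; Chaudhri: $19,050

Minimums first: Delacroix $18,600. Remaining pool $27,675.
Remaining pool split over remaining billable hours 2,923: Becker 8,625.36 → $8,625; Chaudhri 19,049.64 → $19,050.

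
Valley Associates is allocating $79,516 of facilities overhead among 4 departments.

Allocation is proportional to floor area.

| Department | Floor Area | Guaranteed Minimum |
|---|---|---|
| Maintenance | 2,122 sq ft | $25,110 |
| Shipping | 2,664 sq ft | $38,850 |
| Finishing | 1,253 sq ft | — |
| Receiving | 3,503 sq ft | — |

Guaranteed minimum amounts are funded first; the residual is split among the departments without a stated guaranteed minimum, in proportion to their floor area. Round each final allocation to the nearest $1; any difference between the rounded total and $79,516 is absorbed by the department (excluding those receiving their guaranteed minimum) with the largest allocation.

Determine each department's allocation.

Maintenance: $25,110; Shipping: $38,850; Finishing: $4,098; Receiving: $11,458

Minimums first: Maintenance $25,110; Shipping $38,850. Balance $15,556.
Balance split over remaining floor area 4,756: Finishing 4,098.33 → $4,098; Receiving 11,457.67 → $11,458.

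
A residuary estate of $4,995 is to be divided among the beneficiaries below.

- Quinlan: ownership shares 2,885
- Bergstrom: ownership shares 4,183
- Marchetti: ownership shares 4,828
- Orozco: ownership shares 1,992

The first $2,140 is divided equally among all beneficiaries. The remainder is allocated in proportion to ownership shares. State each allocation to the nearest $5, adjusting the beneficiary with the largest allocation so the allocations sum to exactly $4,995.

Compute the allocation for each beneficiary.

$2,140 shared equally gives $535 per beneficiary.
Remainder $2,855 by ownership shares (total 13,888): Quinlan 593.08 → $595; Bergstrom 859.91 → $860; Marchetti 992.51 → $995; Orozco 409.50 → $410.
Rounding difference −$5 on remainder applied to Marchetti.
Totals: Quinlan $535 + $595 = $1,130; Bergstrom $535 + $860 = $1,395; Marchetti $535 + $990 = $1,525; Orozco $535 + $410 = $945.

Quinlan: $1,130 · Bergstrom: $1,395 · Marchetti: $1,525 · Orozco: $945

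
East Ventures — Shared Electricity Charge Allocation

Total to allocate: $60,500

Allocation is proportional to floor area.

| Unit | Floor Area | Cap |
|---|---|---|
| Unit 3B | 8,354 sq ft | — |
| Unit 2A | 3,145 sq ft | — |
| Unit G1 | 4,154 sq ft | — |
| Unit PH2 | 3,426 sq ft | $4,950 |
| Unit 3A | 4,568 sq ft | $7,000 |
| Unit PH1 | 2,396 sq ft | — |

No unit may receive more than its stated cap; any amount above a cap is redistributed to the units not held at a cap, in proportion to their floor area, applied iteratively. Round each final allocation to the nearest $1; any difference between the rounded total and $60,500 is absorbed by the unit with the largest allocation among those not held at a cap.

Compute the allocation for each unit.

Sum of floor area: 26,043.
Unconstrained shares: Unit 3B 19,407.02; Unit 2A 7,306.09; Unit G1 9,650.08; Unit PH2 7,958.88; Unit 3A 10,611.83; Unit PH1 5,566.10.
Cap binds for Unit PH2 ($4,950), Unit 3A ($7,000); balance $48,550 reallocated over remaining floor area 18,049.
Redistributed shares: Unit 3B 22,471.42 → $22,471; Unit 2A 8,459.73 → $8,460; Unit G1 11,173.84 → $11,174; Unit PH1 6,445.00 → $6,445.

Unit 3B: $22,471 | Unit 2A: $8,460 | Unit G1: $11,174 | Unit PH2: $4,950 | Unit 3A: $7,000 | Unit PH1: $6,445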